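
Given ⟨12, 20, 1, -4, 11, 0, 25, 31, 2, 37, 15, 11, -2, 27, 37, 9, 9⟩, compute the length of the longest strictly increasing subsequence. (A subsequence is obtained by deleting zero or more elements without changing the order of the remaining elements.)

6

One longest increasing subsequence is -4, 0, 2, 15, 27, 37 (positions 4,6,9,11,14,15), of length 6; no longer one exists.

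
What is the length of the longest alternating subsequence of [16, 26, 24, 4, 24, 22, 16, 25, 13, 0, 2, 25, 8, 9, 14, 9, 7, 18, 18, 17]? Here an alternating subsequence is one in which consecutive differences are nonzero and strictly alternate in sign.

13

A longest alternating subsequence is 16, 26, 4, 24, 22, 25, 13, 25, 8, 14, 9, 18, 17 (positions 1,2,4,5,6,8,9,12,13,15,16,18,20); its 12 consecutive differences strictly alternate in sign, and length 13 is optimal.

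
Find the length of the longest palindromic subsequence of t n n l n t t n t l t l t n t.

One longest palindromic subsequence is tnlttnttlnt (positions 1,2,4,6,7,8,9,11,12,14,15); it reads the same forward and backward, and the interval DP gives dp[1][15] = 11.

11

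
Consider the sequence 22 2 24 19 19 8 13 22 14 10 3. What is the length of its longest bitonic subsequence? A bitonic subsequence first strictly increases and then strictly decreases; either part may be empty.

One longest bitonic subsequence is 2, 8, 13, 22, 14, 10, 3 (positions 2,6,7,8,9,10,11): it rises to 22 then falls. Length 7 is optimal.

7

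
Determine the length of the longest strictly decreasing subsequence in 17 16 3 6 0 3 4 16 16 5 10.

4

Let dp[i] be the longest decreasing subsequence ending at position i. Then dp = [1, 2, 3, 3, 4, 4, 4, 2, 2, 4, 3].
The maximum is 4; one witness is 17, 16, 3, 0 at positions 1,2,3,5.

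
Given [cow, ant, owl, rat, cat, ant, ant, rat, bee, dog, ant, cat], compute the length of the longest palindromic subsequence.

One longest palindromic subsequence is ant rat ant ant rat ant (positions 2,4,6,7,8,11); it reads the same forward and backward, and the interval DP gives dp[1][12] = 6.

6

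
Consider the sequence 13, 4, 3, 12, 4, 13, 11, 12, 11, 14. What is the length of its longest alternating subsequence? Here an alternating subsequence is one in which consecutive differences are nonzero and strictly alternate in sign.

9

A longest alternating subsequence is 13, 4, 12, 4, 13, 11, 12, 11, 14 (positions 1,2,4,5,6,7,8,9,10); its 8 consecutive differences strictly alternate in sign, and length 9 is optimal.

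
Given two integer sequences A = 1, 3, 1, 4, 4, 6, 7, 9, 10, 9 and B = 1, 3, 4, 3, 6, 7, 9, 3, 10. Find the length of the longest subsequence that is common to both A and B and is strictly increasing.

7

For each value that appears in both, track the longest common increasing run ending there.
The best achievable length is 7; one witness is 1, 3, 4, 6, 7, 9, 10 (A-positions 1,2,4,6,7,8,9, B-positions 1,2,3,5,6,7,9).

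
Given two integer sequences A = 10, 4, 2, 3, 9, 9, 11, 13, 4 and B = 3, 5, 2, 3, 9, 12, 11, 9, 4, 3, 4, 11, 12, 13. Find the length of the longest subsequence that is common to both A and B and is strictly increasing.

5

For each value that appears in both, track the longest common increasing run ending there.
The best achievable length is 5; one witness is 2, 3, 9, 11, 13 (A-positions 3,4,5,7,8, B-positions 3,4,5,7,14).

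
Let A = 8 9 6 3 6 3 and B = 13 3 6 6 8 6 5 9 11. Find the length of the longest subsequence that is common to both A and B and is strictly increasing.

A longest common strictly increasing subsequence is 3, 6 (length 2); it appears in order in both A and B, and no longer such subsequence exists.

2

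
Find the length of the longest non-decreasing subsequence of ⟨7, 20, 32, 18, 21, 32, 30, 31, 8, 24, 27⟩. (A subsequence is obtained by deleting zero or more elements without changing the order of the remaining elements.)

One longest non-decreasing subsequence is 7, 20, 21, 30, 31 (positions 1,2,5,7,8), of length 5; no longer one exists.

5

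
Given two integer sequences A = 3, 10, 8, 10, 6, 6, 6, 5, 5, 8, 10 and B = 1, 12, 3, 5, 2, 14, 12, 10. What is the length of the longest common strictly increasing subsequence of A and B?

3

For each value that appears in both, track the longest common increasing run ending there.
The best achievable length is 3; one witness is 3, 5, 10 (A-positions 1,8,11, B-positions 3,4,8).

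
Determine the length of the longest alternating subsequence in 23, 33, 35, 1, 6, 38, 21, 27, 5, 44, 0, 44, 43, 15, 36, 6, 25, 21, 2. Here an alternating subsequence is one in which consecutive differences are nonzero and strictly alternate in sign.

A longest alternating subsequence is 23, 33, 1, 38, 21, 27, 5, 44, 0, 44, 15, 36, 6, 25, 21 (positions 1,2,4,6,7,8,9,10,11,12,14,15,16,17,18); its 14 consecutive differences strictly alternate in sign, and length 15 is optimal.

15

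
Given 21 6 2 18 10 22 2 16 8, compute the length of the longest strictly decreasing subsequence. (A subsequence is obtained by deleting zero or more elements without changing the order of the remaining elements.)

Let dp[i] be the longest decreasing subsequence ending at position i. Then dp = [1, 2, 3, 2, 3, 1, 4, 3, 4].
The maximum is 4; one witness is 21, 18, 10, 2 at positions 1,4,5,7.

4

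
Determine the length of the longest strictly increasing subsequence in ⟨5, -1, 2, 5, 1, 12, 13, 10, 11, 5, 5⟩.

One longest increasing subsequence is -1, 2, 5, 12, 13 (positions 2,3,4,6,7), of length 5; no longer one exists.

5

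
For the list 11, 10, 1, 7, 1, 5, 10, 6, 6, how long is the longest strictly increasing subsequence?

Let dp[i] be the longest increasing subsequence ending at position i. Then dp = [1, 1, 1, 2, 1, 2, 3, 3, 3].
The maximum is 3; one witness is 1, 7, 10 at positions 3,4,7.

3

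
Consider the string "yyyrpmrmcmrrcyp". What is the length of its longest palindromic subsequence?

9

One longest palindromic subsequence is yrrmcmrry (positions 3,4,7,8,9,10,11,12,14); it reads the same forward and backward, and the interval DP gives dp[1][15] = 9.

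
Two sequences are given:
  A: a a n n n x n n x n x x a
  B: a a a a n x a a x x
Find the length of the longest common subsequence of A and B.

A longest common subsequence is aanxxx (length 6); the LCS DP confirms no longer common subsequence exists.

6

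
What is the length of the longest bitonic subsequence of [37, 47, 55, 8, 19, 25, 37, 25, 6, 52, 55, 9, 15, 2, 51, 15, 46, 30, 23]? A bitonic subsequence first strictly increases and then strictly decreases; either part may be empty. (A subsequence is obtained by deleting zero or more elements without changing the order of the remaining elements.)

10

Let inc[i] be the LIS ending at i and dec[i] the longest strictly decreasing subsequence starting at i. inc = [1, 2, 3, 1, 2, 3, 4, 3, 1, 5, 6, 2, 3, 1, 5, 3, 5, 4, 4], dec = [4, 5, 6, 3, 3, 3, 4, 3, 2, 5, 5, 2, 2, 1, 4, 1, 3, 2, 1].
max_i inc[i]+dec[i]−1 = 10, with one witness 8, 19, 25, 37, 52, 55, 51, 46, 30, 23.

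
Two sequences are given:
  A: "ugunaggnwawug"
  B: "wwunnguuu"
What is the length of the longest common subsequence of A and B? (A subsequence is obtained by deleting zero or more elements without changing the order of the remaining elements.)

4

A longest common subsequence is uguu (length 4); the LCS DP confirms no longer common subsequence exists.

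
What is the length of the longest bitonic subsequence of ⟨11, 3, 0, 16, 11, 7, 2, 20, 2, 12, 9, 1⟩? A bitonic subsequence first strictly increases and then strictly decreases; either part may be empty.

Let inc[i] be the LIS ending at i and dec[i] the longest strictly decreasing subsequence starting at i. inc = [1, 1, 1, 2, 2, 2, 2, 3, 2, 3, 3, 2], dec = [4, 3, 1, 5, 4, 3, 2, 4, 2, 3, 2, 1].
max_i inc[i]+dec[i]−1 = 6, with one witness 11, 16, 11, 7, 2, 1.

6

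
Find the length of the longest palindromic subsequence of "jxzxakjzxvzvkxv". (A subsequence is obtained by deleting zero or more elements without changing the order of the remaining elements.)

One longest palindromic subsequence is xkvzvkx (positions 4,6,10,11,12,13,14); it reads the same forward and backward, and the interval DP gives dp[1][15] = 7.

7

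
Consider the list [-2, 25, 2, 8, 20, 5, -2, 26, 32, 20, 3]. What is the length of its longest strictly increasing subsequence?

One longest increasing subsequence is -2, 2, 8, 20, 26, 32 (positions 1,3,4,5,8,9), of length 6; no longer one exists.

6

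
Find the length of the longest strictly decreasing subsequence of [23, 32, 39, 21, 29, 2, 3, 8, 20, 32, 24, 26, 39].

3

Scanning left to right, the best length ending at each element is: 23→1, 32→1, 39→1, 21→2, 29→2, 2→3, 3→3, 8→3, 20→3, 32→2, 24→3, 26→3, 39→1.
So the longest decreasing subsequence has length 3, e.g. 23, 21, 2.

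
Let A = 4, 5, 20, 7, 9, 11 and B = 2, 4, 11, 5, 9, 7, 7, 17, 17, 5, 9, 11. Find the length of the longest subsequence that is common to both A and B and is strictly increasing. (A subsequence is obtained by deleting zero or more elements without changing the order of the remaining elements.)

5

A longest common strictly increasing subsequence is 4, 5, 7, 9, 11 (length 5); it appears in order in both A and B, and no longer such subsequence exists.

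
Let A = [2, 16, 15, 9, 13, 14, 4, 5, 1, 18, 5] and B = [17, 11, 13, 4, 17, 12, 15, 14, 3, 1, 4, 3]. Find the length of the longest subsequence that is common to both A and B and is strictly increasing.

2

A longest common strictly increasing subsequence is 13, 14 (length 2); it appears in order in both A and B, and no longer such subsequence exists.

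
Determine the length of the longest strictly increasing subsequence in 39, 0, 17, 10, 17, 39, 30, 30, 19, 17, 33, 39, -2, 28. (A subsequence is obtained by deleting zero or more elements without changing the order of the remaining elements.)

Scanning left to right, the best length ending at each element is: 39→1, 0→1, 17→2, 10→2, 17→3, 39→4, 30→4, 30→4, 19→4, 17→3, 33→5, 39→6, -2→1, 28→5.
So the longest increasing subsequence has length 6, e.g. 0, 10, 17, 30, 33, 39.

6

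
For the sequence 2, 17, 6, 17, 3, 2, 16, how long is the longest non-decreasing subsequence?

3

Scanning left to right, the best length ending at each element is: 2→1, 17→2, 6→2, 17→3, 3→2, 2→2, 16→3.
So the longest non-decreasing subsequence has length 3, e.g. 2, 17, 17.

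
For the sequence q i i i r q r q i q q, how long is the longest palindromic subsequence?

Using dp[i][j] = 2 + dp[i+1][j−1] if the ends match, else max(dp[i+1][j], dp[i][j−1]):
dp[1][11] = 7. A witness is qiqrqiq at positions 1,4,6,7,8,9,11.

7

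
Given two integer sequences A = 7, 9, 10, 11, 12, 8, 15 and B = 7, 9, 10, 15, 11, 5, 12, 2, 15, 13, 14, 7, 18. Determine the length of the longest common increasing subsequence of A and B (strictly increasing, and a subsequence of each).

6

A longest common strictly increasing subsequence is 7, 9, 10, 11, 12, 15 (length 6); it appears in order in both A and B, and no longer such subsequence exists.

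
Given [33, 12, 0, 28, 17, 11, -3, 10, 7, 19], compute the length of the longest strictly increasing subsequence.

3

One longest increasing subsequence is 12, 17, 19 (positions 2,5,10), of length 3; no longer one exists.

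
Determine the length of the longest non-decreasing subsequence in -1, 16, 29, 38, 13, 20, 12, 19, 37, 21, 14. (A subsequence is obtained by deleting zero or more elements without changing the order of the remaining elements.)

Scanning left to right, the best length ending at each element is: -1→1, 16→2, 29→3, 38→4, 13→2, 20→3, 12→2, 19→3, 37→4, 21→4, 14→3.
So the longest non-decreasing subsequence has length 4, e.g. -1, 16, 29, 38.

4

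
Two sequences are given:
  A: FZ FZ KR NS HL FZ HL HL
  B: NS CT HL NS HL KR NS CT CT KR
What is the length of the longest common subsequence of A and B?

A longest common subsequence is NS, HL, HL (length 3); the LCS DP confirms no longer common subsequence exists.

3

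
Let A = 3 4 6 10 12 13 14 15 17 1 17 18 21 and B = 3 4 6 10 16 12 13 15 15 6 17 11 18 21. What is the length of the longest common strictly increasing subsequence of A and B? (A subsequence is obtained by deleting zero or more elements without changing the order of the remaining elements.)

A longest common strictly increasing subsequence is 3, 4, 6, 10, 12, 13, 15, 17, 18, 21 (length 10); it appears in order in both A and B, and no longer such subsequence exists.

10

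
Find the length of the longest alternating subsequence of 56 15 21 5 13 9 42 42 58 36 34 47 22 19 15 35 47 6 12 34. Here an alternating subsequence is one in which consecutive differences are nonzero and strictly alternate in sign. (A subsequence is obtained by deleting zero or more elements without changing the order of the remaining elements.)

13

Track the best alternating length ending on an up-step vs a down-step at each position: up/down = 1/1, 1/2, 3/2, 1/4, 5/4, 5/6, 7/2, 7/2, 7/1, 7/8, 7/8, 9/8, 7/10, 7/10, 7/10, 11/10, 11/8, 5/12, 13/12, 13/12.
The maximum over both is 13; one such subsequence is 56, 15, 21, 5, 13, 9, 42, 36, 47, 22, 35, 6, 12.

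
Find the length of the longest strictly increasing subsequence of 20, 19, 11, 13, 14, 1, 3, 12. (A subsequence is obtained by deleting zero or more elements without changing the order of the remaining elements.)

3

Let dp[i] be the longest increasing subsequence ending at position i. Then dp = [1, 1, 1, 2, 3, 1, 2, 3].
The maximum is 3; one witness is 11, 13, 14 at positions 3,4,5.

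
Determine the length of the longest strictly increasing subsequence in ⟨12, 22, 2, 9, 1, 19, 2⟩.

Let dp[i] be the longest increasing subsequence ending at position i. Then dp = [1, 2, 1, 2, 1, 3, 2].
The maximum is 3; one witness is 2, 9, 19 at positions 3,4,6.

3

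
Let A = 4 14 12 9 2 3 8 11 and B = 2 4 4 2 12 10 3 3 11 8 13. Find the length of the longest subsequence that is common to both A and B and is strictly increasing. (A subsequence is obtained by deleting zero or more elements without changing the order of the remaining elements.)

For each value that appears in both, track the longest common increasing run ending there.
The best achievable length is 3; one witness is 2, 3, 11 (A-positions 5,6,8, B-positions 1,7,9).

3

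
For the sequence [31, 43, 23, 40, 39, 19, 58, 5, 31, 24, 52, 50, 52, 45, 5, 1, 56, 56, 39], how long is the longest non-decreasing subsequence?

6

Scanning left to right, the best length ending at each element is: 31→1, 43→2, 23→1, 40→2, 39→2, 19→1, 58→3, 5→1, 31→2, 24→2, 52→3, 50→3, 52→4, 45→3, 5→2, 1→1, 56→5, 56→6, 39→3.
So the longest non-decreasing subsequence has length 6, e.g. 31, 43, 52, 52, 56, 56.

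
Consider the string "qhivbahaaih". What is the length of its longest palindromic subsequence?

7

One longest palindromic subsequence is hiaaaih (positions 2,3,6,8,9,10,11); it reads the same forward and backward, and the interval DP gives dp[1][11] = 7.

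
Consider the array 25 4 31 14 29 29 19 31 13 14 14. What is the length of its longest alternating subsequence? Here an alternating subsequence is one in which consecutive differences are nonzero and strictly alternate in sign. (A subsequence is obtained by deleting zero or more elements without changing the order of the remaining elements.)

A longest alternating subsequence is 25, 4, 31, 14, 29, 19, 31, 13, 14 (positions 1,2,3,4,5,7,8,9,10); its 8 consecutive differences strictly alternate in sign, and length 9 is optimal.

9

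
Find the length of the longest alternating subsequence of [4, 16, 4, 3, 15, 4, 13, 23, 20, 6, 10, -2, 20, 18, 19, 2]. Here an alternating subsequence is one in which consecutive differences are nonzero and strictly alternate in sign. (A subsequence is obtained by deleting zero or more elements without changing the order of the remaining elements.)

A longest alternating subsequence is 4, 16, 4, 15, 4, 13, 6, 10, -2, 20, 18, 19, 2 (positions 1,2,3,5,6,7,10,11,12,13,14,15,16); its 12 consecutive differences strictly alternate in sign, and length 13 is optimal.

13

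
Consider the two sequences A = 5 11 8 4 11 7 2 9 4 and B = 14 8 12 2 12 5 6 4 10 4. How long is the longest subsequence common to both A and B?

A longest common subsequence is 5, 4, 4 (length 3); the LCS DP confirms no longer common subsequence exists.

3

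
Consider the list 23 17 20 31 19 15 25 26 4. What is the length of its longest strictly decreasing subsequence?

One longest decreasing subsequence is 23, 20, 19, 15, 4 (positions 1,3,5,6,9), of length 5; no longer one exists.

5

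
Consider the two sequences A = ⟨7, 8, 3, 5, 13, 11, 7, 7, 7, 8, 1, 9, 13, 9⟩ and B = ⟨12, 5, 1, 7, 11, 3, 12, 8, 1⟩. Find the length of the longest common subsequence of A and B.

4

Backtracking the LCS table gives one alignment: 7 (A1,B4) → 3 (A3,B6) → 8 (A10,B8) → 1 (A11,B9).
So the longest common subsequence has length 4.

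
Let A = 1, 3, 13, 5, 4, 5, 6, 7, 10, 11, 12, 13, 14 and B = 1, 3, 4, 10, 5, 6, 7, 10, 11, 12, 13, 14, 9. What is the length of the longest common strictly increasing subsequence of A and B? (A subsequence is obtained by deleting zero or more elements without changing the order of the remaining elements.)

For each value that appears in both, track the longest common increasing run ending there.
The best achievable length is 11; one witness is 1, 3, 4, 5, 6, 7, 10, 11, 12, 13, 14 (A-positions 1,2,5,6,7,8,9,10,11,12,13, B-positions 1,2,3,5,6,7,8,9,10,11,12).

11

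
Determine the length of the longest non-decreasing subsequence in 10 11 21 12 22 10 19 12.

Let dp[i] be the longest non-decreasing subsequence ending at position i. Then dp = [1, 2, 3, 3, 4, 2, 4, 4].
The maximum is 4; one witness is 10, 11, 21, 22 at positions 1,2,3,5.

4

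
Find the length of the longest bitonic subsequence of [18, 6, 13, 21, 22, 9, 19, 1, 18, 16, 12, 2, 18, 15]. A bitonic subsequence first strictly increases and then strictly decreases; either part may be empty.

Let inc[i] be the LIS ending at i and dec[i] the longest strictly decreasing subsequence starting at i. inc = [1, 1, 2, 3, 4, 2, 3, 1, 3, 3, 3, 2, 4, 4], dec = [4, 2, 3, 6, 6, 2, 5, 1, 4, 3, 2, 1, 2, 1].
max_i inc[i]+dec[i]−1 = 9, with one witness 6, 13, 21, 22, 19, 18, 16, 12, 2.

9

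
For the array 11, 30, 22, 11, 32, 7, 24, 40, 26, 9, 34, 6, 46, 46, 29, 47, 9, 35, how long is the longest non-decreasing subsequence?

Let dp[i] be the longest non-decreasing subsequence ending at position i. Then dp = [1, 2, 2, 2, 3, 1, 3, 4, 4, 2, 5, 1, 6, 7, 5, 8, 3, 6].
The maximum is 8; one witness is 11, 22, 24, 26, 34, 46, 46, 47 at positions 1,3,7,9,11,13,14,16.

8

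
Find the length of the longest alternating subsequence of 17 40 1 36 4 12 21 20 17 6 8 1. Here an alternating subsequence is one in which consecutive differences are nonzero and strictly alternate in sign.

9

Track the best alternating length ending on an up-step vs a down-step at each position: up/down = 1/1, 2/1, 1/3, 4/3, 4/5, 6/5, 6/5, 6/7, 6/7, 6/7, 8/7, 1/9.
The maximum over both is 9; one such subsequence is 17, 40, 1, 36, 4, 12, 6, 8, 1.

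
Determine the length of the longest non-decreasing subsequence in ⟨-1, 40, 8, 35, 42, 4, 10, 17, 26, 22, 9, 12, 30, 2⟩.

Scanning left to right, the best length ending at each element is: -1→1, 40→2, 8→2, 35→3, 42→4, 4→2, 10→3, 17→4, 26→5, 22→5, 9→3, 12→4, 30→6, 2→2.
So the longest non-decreasing subsequence has length 6, e.g. -1, 8, 10, 17, 26, 30.

6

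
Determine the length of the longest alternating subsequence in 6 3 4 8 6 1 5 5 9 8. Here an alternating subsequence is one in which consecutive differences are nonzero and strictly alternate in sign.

6

A longest alternating subsequence is 6, 3, 8, 6, 9, 8 (positions 1,2,4,5,9,10); its 5 consecutive differences strictly alternate in sign, and length 6 is optimal.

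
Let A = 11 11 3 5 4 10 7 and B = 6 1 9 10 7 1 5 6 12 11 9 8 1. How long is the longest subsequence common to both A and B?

A longest common subsequence is 10, 7 (length 2); the LCS DP confirms no longer common subsequence exists.

2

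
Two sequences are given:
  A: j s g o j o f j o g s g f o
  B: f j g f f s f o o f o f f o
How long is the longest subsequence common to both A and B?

A longest common subsequence is jsoofofo (length 8); the LCS DP confirms no longer common subsequence exists.

8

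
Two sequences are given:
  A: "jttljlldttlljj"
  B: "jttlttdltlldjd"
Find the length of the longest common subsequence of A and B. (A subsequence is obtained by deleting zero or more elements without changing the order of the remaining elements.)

Backtracking the LCS table gives one alignment: j (A1,B1) → t (A2,B2) → t (A3,B3) → l (A4,B4) → l (A7,B8) → t (A10,B9) → l (A11,B10) → l (A12,B11) → j (A13,B13).
So the longest common subsequence has length 9.

9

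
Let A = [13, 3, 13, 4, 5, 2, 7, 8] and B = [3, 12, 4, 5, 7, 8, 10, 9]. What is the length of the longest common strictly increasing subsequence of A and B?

For each value that appears in both, track the longest common increasing run ending there.
The best achievable length is 5; one witness is 3, 4, 5, 7, 8 (A-positions 2,4,5,7,8, B-positions 1,3,4,5,6).

5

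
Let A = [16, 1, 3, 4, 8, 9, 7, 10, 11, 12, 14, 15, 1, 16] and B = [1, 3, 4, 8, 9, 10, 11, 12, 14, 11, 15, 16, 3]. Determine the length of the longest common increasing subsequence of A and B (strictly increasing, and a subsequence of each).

11

For each value that appears in both, track the longest common increasing run ending there.
The best achievable length is 11; one witness is 1, 3, 4, 8, 9, 10, 11, 12, 14, 15, 16 (A-positions 2,3,4,5,6,8,9,10,11,12,14, B-positions 1,2,3,4,5,6,7,8,9,11,12).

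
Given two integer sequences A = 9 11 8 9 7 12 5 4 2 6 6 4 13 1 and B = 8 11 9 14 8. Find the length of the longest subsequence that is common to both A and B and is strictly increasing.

A longest common strictly increasing subsequence is 8, 9 (length 2); it appears in order in both A and B, and no longer such subsequence exists.

2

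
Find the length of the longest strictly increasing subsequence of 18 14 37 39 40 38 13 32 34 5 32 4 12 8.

4

One longest increasing subsequence is 18, 37, 39, 40 (positions 1,3,4,5), of length 4; no longer one exists.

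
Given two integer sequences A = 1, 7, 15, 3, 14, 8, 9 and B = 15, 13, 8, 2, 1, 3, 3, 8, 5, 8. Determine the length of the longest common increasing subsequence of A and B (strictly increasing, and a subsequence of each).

3

For each value that appears in both, track the longest common increasing run ending there.
The best achievable length is 3; one witness is 1, 3, 8 (A-positions 1,4,6, B-positions 5,6,8).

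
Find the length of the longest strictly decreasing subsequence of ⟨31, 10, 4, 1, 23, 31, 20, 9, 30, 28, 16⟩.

4

One longest decreasing subsequence is 31, 10, 4, 1 (positions 1,2,3,4), of length 4; no longer one exists.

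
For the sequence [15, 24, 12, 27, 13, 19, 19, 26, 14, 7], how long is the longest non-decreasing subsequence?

One longest non-decreasing subsequence is 12, 13, 19, 19, 26 (positions 3,5,6,7,8), of length 5; no longer one exists.

5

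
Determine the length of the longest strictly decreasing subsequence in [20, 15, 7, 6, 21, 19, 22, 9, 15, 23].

Let dp[i] be the longest decreasing subsequence ending at position i. Then dp = [1, 2, 3, 4, 1, 2, 1, 3, 3, 1].
The maximum is 4; one witness is 20, 15, 7, 6 at positions 1,2,3,4.

4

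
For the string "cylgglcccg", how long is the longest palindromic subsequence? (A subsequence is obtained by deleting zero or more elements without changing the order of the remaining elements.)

Using dp[i][j] = 2 + dp[i+1][j−1] if the ends match, else max(dp[i+1][j], dp[i][j−1]):
dp[1][10] = 6. A witness is clgglc at positions 1,3,4,5,6,9.

6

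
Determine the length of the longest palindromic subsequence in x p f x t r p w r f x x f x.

Using dp[i][j] = 2 + dp[i+1][j−1] if the ends match, else max(dp[i+1][j], dp[i][j−1]):
dp[1][14] = 9. A witness is xfxrwrxfx at positions 1,3,4,6,8,9,12,13,14.

9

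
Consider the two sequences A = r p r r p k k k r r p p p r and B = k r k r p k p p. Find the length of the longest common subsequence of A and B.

6

Backtracking the LCS table gives one alignment: r (A1,B2) → r (A4,B4) → p (A5,B5) → k (A8,B6) → p (A12,B7) → p (A13,B8).
So the longest common subsequence has length 6.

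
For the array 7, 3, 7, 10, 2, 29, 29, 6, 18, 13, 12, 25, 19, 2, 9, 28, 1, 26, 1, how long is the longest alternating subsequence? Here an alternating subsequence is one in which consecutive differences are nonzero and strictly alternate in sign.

14

A longest alternating subsequence is 7, 3, 7, 2, 29, 6, 18, 13, 25, 2, 9, 1, 26, 1 (positions 1,2,3,5,6,8,9,10,12,14,15,17,18,19); its 13 consecutive differences strictly alternate in sign, and length 14 is optimal.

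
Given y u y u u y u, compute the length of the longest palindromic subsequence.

6

One longest palindromic subsequence is uyuuyu (positions 2,3,4,5,6,7); it reads the same forward and backward, and the interval DP gives dp[1][7] = 6.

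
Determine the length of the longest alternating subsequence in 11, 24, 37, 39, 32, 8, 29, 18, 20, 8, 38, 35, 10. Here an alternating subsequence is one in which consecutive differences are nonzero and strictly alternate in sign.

9

Track the best alternating length ending on an up-step vs a down-step at each position: up/down = 1/1, 2/1, 2/1, 2/1, 2/3, 1/3, 4/3, 4/5, 6/5, 1/7, 8/3, 8/9, 8/9.
The maximum over both is 9; one such subsequence is 11, 24, 8, 29, 18, 20, 8, 38, 35.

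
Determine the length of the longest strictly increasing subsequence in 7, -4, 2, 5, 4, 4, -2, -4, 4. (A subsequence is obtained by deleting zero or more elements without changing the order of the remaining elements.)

Let dp[i] be the longest increasing subsequence ending at position i. Then dp = [1, 1, 2, 3, 3, 3, 2, 1, 3].
The maximum is 3; one witness is -4, 2, 5 at positions 2,3,4.

3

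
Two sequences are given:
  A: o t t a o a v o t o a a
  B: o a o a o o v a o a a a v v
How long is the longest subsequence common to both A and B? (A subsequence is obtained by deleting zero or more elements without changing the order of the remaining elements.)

A longest common subsequence is oaoavoaa (length 8); the LCS DP confirms no longer common subsequence exists.

8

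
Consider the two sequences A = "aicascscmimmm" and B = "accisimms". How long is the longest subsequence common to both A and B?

7

A longest common subsequence is accsimm (length 7); the LCS DP confirms no longer common subsequence exists.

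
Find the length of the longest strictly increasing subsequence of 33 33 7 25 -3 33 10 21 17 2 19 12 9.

Let dp[i] be the longest increasing subsequence ending at position i. Then dp = [1, 1, 1, 2, 1, 3, 2, 3, 3, 2, 4, 3, 3].
The maximum is 4; one witness is 7, 10, 17, 19 at positions 3,7,9,11.

4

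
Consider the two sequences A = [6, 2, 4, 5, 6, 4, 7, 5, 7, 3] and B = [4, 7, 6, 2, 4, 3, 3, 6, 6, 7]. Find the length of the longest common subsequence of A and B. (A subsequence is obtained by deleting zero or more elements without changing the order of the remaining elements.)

Backtracking the LCS table gives one alignment: 6 (A1,B3) → 2 (A2,B4) → 4 (A3,B5) → 6 (A5,B9) → 7 (A9,B10).
So the longest common subsequence has length 5.

5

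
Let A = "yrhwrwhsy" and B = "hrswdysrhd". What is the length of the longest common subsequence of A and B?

4

Backtracking the LCS table gives one alignment: r (A2,B2) → w (A4,B4) → r (A5,B8) → h (A7,B9).
So the longest common subsequence has length 4.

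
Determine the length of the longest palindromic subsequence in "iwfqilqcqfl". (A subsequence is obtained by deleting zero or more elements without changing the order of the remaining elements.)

5

One longest palindromic subsequence is lqcql (positions 6,7,8,9,11); it reads the same forward and backward, and the interval DP gives dp[1][11] = 5.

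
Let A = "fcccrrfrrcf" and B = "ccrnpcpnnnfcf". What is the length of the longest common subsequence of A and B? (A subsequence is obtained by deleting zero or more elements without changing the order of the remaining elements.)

A longest common subsequence is cccfcf (length 6); the LCS DP confirms no longer common subsequence exists.

6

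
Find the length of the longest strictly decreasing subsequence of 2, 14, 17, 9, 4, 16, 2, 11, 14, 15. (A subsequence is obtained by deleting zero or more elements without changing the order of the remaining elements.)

Let dp[i] be the longest decreasing subsequence ending at position i. Then dp = [1, 1, 1, 2, 3, 2, 4, 3, 3, 3].
The maximum is 4; one witness is 14, 9, 4, 2 at positions 2,4,5,7.

4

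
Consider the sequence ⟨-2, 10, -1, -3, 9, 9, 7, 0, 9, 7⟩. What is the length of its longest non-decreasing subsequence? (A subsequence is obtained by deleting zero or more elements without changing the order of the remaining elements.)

5

One longest non-decreasing subsequence is -2, -1, 9, 9, 9 (positions 1,3,5,6,9), of length 5; no longer one exists.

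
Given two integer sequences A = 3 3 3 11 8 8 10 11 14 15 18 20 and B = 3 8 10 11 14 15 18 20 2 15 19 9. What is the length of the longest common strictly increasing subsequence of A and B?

8

For each value that appears in both, track the longest common increasing run ending there.
The best achievable length is 8; one witness is 3, 8, 10, 11, 14, 15, 18, 20 (A-positions 1,5,7,8,9,10,11,12, B-positions 1,2,3,4,5,6,7,8).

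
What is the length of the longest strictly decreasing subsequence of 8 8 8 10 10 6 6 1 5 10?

One longest decreasing subsequence is 8, 6, 1 (positions 1,6,8), of length 3; no longer one exists.

3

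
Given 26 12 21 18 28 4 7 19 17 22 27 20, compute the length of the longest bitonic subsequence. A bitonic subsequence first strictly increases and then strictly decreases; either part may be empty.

Let inc[i] be the LIS ending at i and dec[i] the longest strictly decreasing subsequence starting at i. inc = [1, 1, 2, 2, 3, 1, 2, 3, 3, 4, 5, 4], dec = [4, 2, 3, 2, 3, 1, 1, 2, 1, 2, 2, 1].
max_i inc[i]+dec[i]−1 = 6, with one witness 12, 18, 19, 22, 27, 20.

6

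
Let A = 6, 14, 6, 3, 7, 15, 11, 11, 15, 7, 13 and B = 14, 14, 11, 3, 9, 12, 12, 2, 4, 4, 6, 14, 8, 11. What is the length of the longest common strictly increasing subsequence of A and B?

2

A longest common strictly increasing subsequence is 6, 14 (length 2); it appears in order in both A and B, and no longer such subsequence exists.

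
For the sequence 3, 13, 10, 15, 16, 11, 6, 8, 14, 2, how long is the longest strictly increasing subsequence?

4

Let dp[i] be the longest increasing subsequence ending at position i. Then dp = [1, 2, 2, 3, 4, 3, 2, 3, 4, 1].
The maximum is 4; one witness is 3, 13, 15, 16 at positions 1,2,4,5.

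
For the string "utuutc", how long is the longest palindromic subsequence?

One longest palindromic subsequence is tuut (positions 2,3,4,5); it reads the same forward and backward, and the interval DP gives dp[1][6] = 4.

4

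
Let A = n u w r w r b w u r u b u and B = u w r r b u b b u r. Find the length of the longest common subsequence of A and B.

8

Backtracking the LCS table gives one alignment: u (A2,B1) → w (A3,B2) → r (A4,B3) → r (A6,B4) → b (A7,B5) → u (A9,B6) → b (A12,B8) → u (A13,B9).
So the longest common subsequence has length 8.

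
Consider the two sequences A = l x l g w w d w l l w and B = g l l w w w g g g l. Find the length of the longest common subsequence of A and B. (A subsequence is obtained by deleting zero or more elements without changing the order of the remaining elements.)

A longest common subsequence is llwwwl (length 6); the LCS DP confirms no longer common subsequence exists.

6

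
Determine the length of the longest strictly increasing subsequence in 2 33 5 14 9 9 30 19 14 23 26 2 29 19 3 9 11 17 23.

Let dp[i] be the longest increasing subsequence ending at position i. Then dp = [1, 2, 2, 3, 3, 3, 4, 4, 4, 5, 6, 1, 7, 5, 2, 3, 4, 5, 6].
The maximum is 7; one witness is 2, 5, 14, 19, 23, 26, 29 at positions 1,3,4,8,10,11,13.

7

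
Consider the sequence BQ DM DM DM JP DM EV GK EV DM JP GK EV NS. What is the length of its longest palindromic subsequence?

7

One longest palindromic subsequence is JP DM EV GK EV DM JP (positions 5,6,7,8,9,10,11); it reads the same forward and backward, and the interval DP gives dp[1][14] = 7.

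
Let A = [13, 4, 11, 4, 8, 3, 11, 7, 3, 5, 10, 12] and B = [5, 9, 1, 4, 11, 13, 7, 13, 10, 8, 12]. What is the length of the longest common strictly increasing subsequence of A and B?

For each value that appears in both, track the longest common increasing run ending there.
The best achievable length is 4; one witness is 4, 7, 10, 12 (A-positions 2,8,11,12, B-positions 4,7,9,11).

4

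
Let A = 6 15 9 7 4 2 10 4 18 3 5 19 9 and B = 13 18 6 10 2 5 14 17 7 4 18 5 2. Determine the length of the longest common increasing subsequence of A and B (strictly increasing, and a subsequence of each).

For each value that appears in both, track the longest common increasing run ending there.
The best achievable length is 3; one witness is 6, 10, 18 (A-positions 1,7,9, B-positions 3,4,11).

3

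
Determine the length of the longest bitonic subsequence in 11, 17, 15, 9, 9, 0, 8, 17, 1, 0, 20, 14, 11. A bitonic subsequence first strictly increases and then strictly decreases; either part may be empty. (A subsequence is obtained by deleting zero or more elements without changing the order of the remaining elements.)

One longest bitonic subsequence is 11, 17, 15, 9, 8, 1, 0 (positions 1,2,3,5,7,9,10): it rises to 17 then falls. Length 7 is optimal.

7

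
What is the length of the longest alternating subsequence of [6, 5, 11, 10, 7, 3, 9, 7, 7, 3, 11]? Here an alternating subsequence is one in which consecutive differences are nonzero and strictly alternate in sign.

7

A longest alternating subsequence is 6, 5, 11, 7, 9, 7, 11 (positions 1,2,3,5,7,8,11); its 6 consecutive differences strictly alternate in sign, and length 7 is optimal.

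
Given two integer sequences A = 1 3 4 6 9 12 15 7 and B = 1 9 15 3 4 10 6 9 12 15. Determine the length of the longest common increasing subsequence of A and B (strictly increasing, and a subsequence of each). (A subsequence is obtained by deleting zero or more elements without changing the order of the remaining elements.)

7

A longest common strictly increasing subsequence is 1, 3, 4, 6, 9, 12, 15 (length 7); it appears in order in both A and B, and no longer such subsequence exists.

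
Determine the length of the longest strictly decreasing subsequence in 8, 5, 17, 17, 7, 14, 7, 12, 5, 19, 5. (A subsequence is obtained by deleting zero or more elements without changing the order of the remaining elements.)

One longest decreasing subsequence is 17, 14, 7, 5 (positions 3,6,7,9), of length 4; no longer one exists.

4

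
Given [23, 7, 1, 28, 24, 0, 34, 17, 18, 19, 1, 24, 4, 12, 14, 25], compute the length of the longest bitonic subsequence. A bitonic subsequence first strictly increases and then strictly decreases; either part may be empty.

One longest bitonic subsequence is 7, 17, 18, 19, 24, 14 (positions 2,8,9,10,12,15): it rises to 24 then falls. Length 6 is optimal.

6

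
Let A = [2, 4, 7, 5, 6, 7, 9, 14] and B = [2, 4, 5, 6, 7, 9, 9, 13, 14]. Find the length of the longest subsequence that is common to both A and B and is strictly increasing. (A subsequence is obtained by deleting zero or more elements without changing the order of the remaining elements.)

A longest common strictly increasing subsequence is 2, 4, 5, 6, 7, 9, 14 (length 7); it appears in order in both A and B, and no longer such subsequence exists.

7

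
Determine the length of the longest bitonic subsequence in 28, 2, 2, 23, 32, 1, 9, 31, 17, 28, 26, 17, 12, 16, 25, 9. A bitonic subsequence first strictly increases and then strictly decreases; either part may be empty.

9

Let inc[i] be the LIS ending at i and dec[i] the longest strictly decreasing subsequence starting at i. inc = [1, 1, 1, 2, 3, 1, 2, 3, 3, 4, 4, 3, 3, 4, 5, 2], dec = [5, 2, 2, 4, 7, 1, 1, 6, 3, 5, 4, 3, 2, 2, 2, 1].
max_i inc[i]+dec[i]−1 = 9, with one witness 2, 23, 32, 31, 28, 26, 17, 16, 9.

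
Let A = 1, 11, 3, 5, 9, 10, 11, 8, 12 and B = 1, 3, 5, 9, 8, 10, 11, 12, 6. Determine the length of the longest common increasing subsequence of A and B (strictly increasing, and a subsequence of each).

A longest common strictly increasing subsequence is 1, 3, 5, 9, 10, 11, 12 (length 7); it appears in order in both A and B, and no longer such subsequence exists.

7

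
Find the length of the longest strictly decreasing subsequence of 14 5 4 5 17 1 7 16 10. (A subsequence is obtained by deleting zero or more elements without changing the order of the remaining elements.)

One longest decreasing subsequence is 14, 5, 4, 1 (positions 1,2,3,6), of length 4; no longer one exists.

4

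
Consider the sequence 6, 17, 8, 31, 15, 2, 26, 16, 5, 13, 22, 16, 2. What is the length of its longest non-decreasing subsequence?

5

Scanning left to right, the best length ending at each element is: 6→1, 17→2, 8→2, 31→3, 15→3, 2→1, 26→4, 16→4, 5→2, 13→3, 22→5, 16→5, 2→2.
So the longest non-decreasing subsequence has length 5, e.g. 6, 8, 15, 16, 22.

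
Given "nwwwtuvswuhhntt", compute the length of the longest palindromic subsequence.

One longest palindromic subsequence is nwwwwn (positions 1,2,3,4,9,13); it reads the same forward and backward, and the interval DP gives dp[1][15] = 6.

6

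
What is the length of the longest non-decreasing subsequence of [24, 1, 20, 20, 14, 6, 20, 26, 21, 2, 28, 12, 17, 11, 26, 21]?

6

One longest non-decreasing subsequence is 1, 20, 20, 20, 26, 28 (positions 2,3,4,7,8,11), of length 6; no longer one exists.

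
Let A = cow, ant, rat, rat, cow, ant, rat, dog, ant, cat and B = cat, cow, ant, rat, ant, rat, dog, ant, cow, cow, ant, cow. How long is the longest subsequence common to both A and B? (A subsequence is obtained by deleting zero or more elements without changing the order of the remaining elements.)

A longest common subsequence is cow, ant, rat, ant, rat, dog, ant (length 7); the LCS DP confirms no longer common subsequence exists.

7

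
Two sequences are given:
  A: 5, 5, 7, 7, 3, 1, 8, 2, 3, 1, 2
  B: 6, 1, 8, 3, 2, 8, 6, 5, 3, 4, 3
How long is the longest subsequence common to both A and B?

Backtracking the LCS table gives one alignment: 1 (A6,B2) → 8 (A7,B3) → 2 (A8,B5) → 3 (A9,B11).
So the longest common subsequence has length 4.

4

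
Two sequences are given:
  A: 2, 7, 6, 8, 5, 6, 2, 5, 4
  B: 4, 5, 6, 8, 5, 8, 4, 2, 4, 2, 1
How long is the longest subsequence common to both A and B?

5

A longest common subsequence is 6, 8, 5, 2, 4 (length 5); the LCS DP confirms no longer common subsequence exists.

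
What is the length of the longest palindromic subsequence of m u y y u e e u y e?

One longest palindromic subsequence is yueeuy (positions 4,5,6,7,8,9); it reads the same forward and backward, and the interval DP gives dp[1][10] = 6.

6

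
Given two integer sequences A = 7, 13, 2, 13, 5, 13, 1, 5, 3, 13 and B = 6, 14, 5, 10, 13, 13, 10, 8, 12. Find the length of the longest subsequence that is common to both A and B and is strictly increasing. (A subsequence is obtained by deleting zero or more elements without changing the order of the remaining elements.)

2

For each value that appears in both, track the longest common increasing run ending there.
The best achievable length is 2; one witness is 5, 13 (A-positions 5,6, B-positions 3,5).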